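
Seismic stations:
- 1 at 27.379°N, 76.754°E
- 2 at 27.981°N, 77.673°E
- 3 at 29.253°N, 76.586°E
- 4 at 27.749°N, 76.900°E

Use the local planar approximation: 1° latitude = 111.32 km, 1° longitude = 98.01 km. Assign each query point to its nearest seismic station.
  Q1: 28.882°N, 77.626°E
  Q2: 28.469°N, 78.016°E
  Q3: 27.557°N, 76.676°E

Q1 at 28.882°N, 77.626°E:
  1: 187.878 km
  2: 100.405 km
  3: 109.979 km
  4: 144.813 km
  → nearest: 2 (100.405 km)
Q2 at 28.469°N, 78.016°E:
  1: 173.269 km
  2: 63.885 km
  3: 165.106 km
  4: 135.602 km
  → nearest: 2 (63.885 km)
Q3 at 27.557°N, 76.676°E:
  1: 21.239 km
  2: 108.518 km
  3: 189.005 km
  4: 30.640 km
  → nearest: 1 (21.239 km)

Q1→2; Q2→2; Q3→1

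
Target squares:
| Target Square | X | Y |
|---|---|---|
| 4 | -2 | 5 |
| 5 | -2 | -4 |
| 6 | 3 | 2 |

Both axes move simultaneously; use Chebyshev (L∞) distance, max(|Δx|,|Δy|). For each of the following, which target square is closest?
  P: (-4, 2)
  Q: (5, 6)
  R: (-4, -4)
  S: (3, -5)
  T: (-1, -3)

P→4; Q→6; R→5; S→5; T→5

P at (-4, 2):
  4: 3
  5: 6
  6: 7
  → nearest: 4 (3)
Q at (5, 6):
  4: 7
  5: 10
  6: 4
  → nearest: 6 (4)
R at (-4, -4):
  4: 9
  5: 2
  6: 7
  → nearest: 5 (2)
S at (3, -5):
  4: 10
  5: 5
  6: 7
  → nearest: 5 (5)
T at (-1, -3):
  4: 8
  5: 1
  6: 5
  → nearest: 5 (1)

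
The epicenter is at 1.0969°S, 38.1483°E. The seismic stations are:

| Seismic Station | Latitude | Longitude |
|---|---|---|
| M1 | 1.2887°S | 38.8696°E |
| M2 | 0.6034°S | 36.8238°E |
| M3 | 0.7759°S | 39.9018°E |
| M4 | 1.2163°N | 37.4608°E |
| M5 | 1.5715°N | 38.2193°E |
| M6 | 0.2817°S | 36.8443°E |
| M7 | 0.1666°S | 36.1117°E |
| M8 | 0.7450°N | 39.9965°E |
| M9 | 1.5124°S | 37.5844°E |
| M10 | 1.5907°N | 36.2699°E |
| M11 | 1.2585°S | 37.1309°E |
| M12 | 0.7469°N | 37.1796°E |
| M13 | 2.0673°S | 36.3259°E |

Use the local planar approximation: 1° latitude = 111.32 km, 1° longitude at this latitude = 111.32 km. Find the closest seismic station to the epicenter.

M9

Distances from 1.0969°S, 38.1483°E:
M1: 83.0854 km
M2: 157.3453 km
M3: 198.4434 km
M4: 268.6378 km
M5: 297.1514 km
M6: 171.1929 km
M7: 249.2474 km
M8: 290.4671 km
M9: 77.9736 km
M10: 365.0139 km
M11: 114.6767 km
M12: 231.8552 km
M13: 229.8379 km
Minimum: M9 at 77.9736 km.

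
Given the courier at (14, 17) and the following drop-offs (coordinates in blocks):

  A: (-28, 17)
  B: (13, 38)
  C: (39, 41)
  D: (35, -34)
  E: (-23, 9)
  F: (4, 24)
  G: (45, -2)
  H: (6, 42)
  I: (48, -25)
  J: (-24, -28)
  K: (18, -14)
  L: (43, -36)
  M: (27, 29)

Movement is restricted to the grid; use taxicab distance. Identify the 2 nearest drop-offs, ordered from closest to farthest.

F, B

Distances from (14, 17):
A: |-42| + |0| = 42 + 0 = 42 blocks
B: |-1| + |21| = 1 + 21 = 22 blocks
C: |25| + |24| = 25 + 24 = 49 blocks
D: |21| + |-51| = 21 + 51 = 72 blocks
E: |-37| + |-8| = 37 + 8 = 45 blocks
F: |-10| + |7| = 10 + 7 = 17 blocks
G: |31| + |-19| = 31 + 19 = 50 blocks
H: |-8| + |25| = 8 + 25 = 33 blocks
I: |34| + |-42| = 34 + 42 = 76 blocks
J: |-38| + |-45| = 38 + 45 = 83 blocks
K: |4| + |-31| = 4 + 31 = 35 blocks
L: |29| + |-53| = 29 + 53 = 82 blocks
M: |13| + |12| = 13 + 12 = 25 blocks
Sorted: F (17 blocks) < B (22 blocks) < M (25 blocks) < H (33 blocks) < …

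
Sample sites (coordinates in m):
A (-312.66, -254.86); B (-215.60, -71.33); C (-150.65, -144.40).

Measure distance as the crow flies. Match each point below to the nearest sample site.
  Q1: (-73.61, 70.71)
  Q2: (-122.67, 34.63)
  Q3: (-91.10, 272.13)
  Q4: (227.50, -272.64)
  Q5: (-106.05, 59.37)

Q1 at (-73.61, 70.71):
  A: 403.91 m
  B: 200.84 m
  C: 228.49 m
  → nearest: B (200.84 m)
Q2 at (-122.67, 34.63):
  A: 346.27 m
  B: 140.94 m
  C: 181.20 m
  → nearest: B (140.94 m)
Q3 at (-91.10, 272.13):
  A: 571.67 m
  B: 365.33 m
  C: 420.77 m
  → nearest: B (365.33 m)
Q4 at (227.50, -272.64):
  A: 540.45 m
  B: 486.69 m
  C: 399.30 m
  → nearest: C (399.30 m)
Q5 at (-106.05, 59.37):
  A: 376.07 m
  B: 170.54 m
  C: 208.59 m
  → nearest: B (170.54 m)

Q1→B; Q2→B; Q3→B; Q4→C; Q5→B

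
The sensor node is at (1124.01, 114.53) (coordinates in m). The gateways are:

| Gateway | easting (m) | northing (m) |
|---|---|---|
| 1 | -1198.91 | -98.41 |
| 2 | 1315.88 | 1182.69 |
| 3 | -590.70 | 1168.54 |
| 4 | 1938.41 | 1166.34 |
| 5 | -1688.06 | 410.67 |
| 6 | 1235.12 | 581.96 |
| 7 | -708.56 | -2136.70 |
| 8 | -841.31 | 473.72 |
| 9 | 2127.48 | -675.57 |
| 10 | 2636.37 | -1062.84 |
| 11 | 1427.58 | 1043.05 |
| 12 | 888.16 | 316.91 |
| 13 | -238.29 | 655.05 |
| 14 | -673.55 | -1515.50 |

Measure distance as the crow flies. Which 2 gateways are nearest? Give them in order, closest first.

12, 6

Distances from (1124.01, 114.53):
1: √((-2322.92)² + (-212.94)²) = √(5395957.3264 + 45343.4436) = 2332.66 m
2: √((191.87)² + (1068.16)²) = √(36814.0969 + 1140965.7856) = 1085.26 m
3: √((-1714.71)² + (1054.01)²) = √(2940230.3841 + 1110937.0801) = 2012.75 m
4: √((814.40)² + (1051.81)²) = √(663247.3600 + 1106304.2761) = 1330.24 m
5: √((-2812.07)² + (296.14)²) = √(7907737.6849 + 87698.8996) = 2827.62 m
6: √((111.11)² + (467.43)²) = √(12345.4321 + 218490.8049) = 480.45 m
7: √((-1832.57)² + (-2251.23)²) = √(3358312.8049 + 5068036.5129) = 2902.82 m
8: √((-1965.32)² + (359.19)²) = √(3862482.7024 + 129017.4561) = 1997.87 m
9: √((1003.47)² + (-790.10)²) = √(1006952.0409 + 624258.0100) = 1277.19 m
10: √((1512.36)² + (-1177.37)²) = √(2287232.7696 + 1386200.1169) = 1916.62 m
11: √((303.57)² + (928.52)²) = √(92154.7449 + 862149.3904) = 976.88 m
12: √((-235.85)² + (202.38)²) = √(55625.2225 + 40957.6644) = 310.78 m
13: √((-1362.30)² + (540.52)²) = √(1855861.2900 + 292161.8704) = 1465.61 m
14: √((-1797.56)² + (-1630.03)²) = √(3231221.9536 + 2656997.8009) = 2426.57 m
Sorted: 12 (310.78 m) < 6 (480.45 m) < 11 (976.88 m) < 2 (1085.26 m) < …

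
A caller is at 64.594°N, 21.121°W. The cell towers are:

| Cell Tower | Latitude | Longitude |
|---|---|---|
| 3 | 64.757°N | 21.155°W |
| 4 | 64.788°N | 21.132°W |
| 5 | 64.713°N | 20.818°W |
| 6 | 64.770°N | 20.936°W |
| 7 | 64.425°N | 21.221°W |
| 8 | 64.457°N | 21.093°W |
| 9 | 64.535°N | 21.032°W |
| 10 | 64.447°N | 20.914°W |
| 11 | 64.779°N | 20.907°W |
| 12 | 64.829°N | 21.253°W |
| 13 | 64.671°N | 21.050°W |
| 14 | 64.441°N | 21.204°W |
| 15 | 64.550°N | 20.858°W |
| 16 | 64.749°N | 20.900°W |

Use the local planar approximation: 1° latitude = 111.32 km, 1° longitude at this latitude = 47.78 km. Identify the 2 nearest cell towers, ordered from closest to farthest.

9, 13

Distances from 64.594°N, 21.121°W:
3: √((0.163·111.32)² + (-0.034·47.78)²) = √(329.24683 + 2.63907) = 18.218 km
4: √((0.194·111.32)² + (-0.011·47.78)²) = √(466.39067 + 0.27623) = 21.602 km
5: √((0.119·111.32)² + (0.303·47.78)²) = √(175.48513 + 209.59337) = 19.623 km
6: √((0.176·111.32)² + (0.185·47.78)²) = √(383.85900 + 78.13322) = 21.494 km
7: √((-0.169·111.32)² + (-0.100·47.78)²) = √(353.93198 + 22.82928) = 19.410 km
8: √((-0.137·111.32)² + (0.028·47.78)²) = √(232.58812 + 1.78982) = 15.309 km
9: √((-0.059·111.32)² + (0.089·47.78)²) = √(43.13705 + 18.08308) = 7.824 km
10: √((-0.147·111.32)² + (0.207·47.78)²) = √(267.78181 + 97.82120) = 19.121 km
11: √((0.185·111.32)² + (0.214·47.78)²) = √(424.12107 + 104.54899) = 22.993 km
12: √((0.235·111.32)² + (-0.132·47.78)²) = √(684.35606 + 39.77774) = 26.910 km
13: √((0.077·111.32)² + (0.071·47.78)²) = √(73.47301 + 11.50824) = 9.219 km
14: √((-0.153·111.32)² + (-0.083·47.78)²) = √(290.08766 + 15.72709) = 17.488 km
15: √((-0.044·111.32)² + (0.263·47.78)²) = √(23.99119 + 157.90787) = 13.487 km
16: √((0.155·111.32)² + (0.221·47.78)²) = √(297.72122 + 111.50051) = 20.229 km
Sorted: 9 (7.824 km) < 13 (9.219 km) < 15 (13.487 km) < 8 (15.309 km) < …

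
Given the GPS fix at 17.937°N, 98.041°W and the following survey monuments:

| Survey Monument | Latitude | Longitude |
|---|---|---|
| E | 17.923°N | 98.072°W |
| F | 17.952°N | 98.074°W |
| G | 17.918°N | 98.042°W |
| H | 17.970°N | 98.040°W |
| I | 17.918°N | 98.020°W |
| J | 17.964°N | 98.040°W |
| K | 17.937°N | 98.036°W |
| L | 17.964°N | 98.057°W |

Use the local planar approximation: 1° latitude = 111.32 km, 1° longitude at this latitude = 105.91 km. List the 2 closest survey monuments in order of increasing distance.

Distances from 17.937°N, 98.041°W:
E: √((-0.014·111.32)² + (-0.031·105.91)²) = √(2.42886 + 10.77947) = 3.634 km
F: √((0.015·111.32)² + (-0.033·105.91)²) = √(2.78823 + 12.21523) = 3.873 km
G: √((-0.019·111.32)² + (-0.001·105.91)²) = √(4.47356 + 0.01122) = 2.118 km
H: √((0.033·111.32)² + (0.001·105.91)²) = √(13.49504 + 0.01122) = 3.675 km
I: √((-0.019·111.32)² + (0.021·105.91)²) = √(4.47356 + 4.94667) = 3.069 km
J: √((0.027·111.32)² + (0.001·105.91)²) = √(9.03387 + 0.01122) = 3.008 km
K: √((0.000·111.32)² + (0.005·105.91)²) = √(0.00000 + 0.28042) = 0.530 km
L: √((0.027·111.32)² + (-0.016·105.91)²) = √(9.03387 + 2.87153) = 3.450 km
Sorted: K (0.530 km) < G (2.118 km) < J (3.008 km) < I (3.069 km) < …

K, G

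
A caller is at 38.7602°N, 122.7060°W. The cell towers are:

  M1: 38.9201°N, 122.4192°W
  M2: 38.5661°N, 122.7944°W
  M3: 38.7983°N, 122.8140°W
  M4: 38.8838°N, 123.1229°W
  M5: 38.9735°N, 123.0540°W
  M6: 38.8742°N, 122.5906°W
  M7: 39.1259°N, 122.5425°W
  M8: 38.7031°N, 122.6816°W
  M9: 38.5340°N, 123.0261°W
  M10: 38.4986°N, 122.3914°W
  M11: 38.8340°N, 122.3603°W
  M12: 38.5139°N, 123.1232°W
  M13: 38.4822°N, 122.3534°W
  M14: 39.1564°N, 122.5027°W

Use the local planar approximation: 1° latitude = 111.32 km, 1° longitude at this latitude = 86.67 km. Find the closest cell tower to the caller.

Distances from 38.7602°N, 122.7060°W:
M1: 30.5730 km
M2: 22.9254 km
M3: 10.2764 km
M4: 38.6638 km
M5: 38.3862 km
M6: 16.1581 km
M7: 43.1055 km
M8: 6.6989 km
M9: 37.4665 km
M10: 39.8937 km
M11: 31.0677 km
M12: 45.3785 km
M13: 43.4927 km
M14: 47.4944 km
Minimum: M8 at 6.6989 km.

M8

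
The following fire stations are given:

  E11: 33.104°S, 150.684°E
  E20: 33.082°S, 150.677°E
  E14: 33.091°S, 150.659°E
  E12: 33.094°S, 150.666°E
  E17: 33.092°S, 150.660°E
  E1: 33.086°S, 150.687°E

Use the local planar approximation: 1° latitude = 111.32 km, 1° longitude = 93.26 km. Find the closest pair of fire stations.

Pairwise distances:
E11–E20: 2.535 km
E11–E14: 2.744 km
E11–E12: 2.014 km
E11–E17: 2.607 km
E11–E1: 2.023 km
E20–E14: 1.955 km
E20–E12: 1.684 km
E20–E17: 1.937 km
E20–E1: 1.033 km
E14–E12: 0.733 km
E14–E17: 0.145 km
E14–E1: 2.670 km
E12–E17: 0.602 km
E12–E1: 2.151 km
E17–E1: 2.605 km
Closest pair: E14–E17 at 0.145 km.

E14 and E17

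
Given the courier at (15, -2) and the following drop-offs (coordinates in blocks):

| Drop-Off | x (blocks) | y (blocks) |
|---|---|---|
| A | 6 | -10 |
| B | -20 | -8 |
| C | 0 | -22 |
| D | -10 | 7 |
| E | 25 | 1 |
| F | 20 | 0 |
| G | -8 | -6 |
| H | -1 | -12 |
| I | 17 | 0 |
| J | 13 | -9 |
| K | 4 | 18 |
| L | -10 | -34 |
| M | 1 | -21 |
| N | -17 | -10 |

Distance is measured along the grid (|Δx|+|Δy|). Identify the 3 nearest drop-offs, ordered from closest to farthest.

I, F, J

Distances from (15, -2):
A: 17 blocks
B: 41 blocks
C: 35 blocks
D: 34 blocks
E: 13 blocks
F: 7 blocks
G: 27 blocks
H: 26 blocks
I: 4 blocks
J: 9 blocks
K: 31 blocks
L: 57 blocks
M: 33 blocks
N: 40 blocks
Sorted: I (4 blocks) < F (7 blocks) < J (9 blocks) < E (13 blocks) < A (17 blocks) < …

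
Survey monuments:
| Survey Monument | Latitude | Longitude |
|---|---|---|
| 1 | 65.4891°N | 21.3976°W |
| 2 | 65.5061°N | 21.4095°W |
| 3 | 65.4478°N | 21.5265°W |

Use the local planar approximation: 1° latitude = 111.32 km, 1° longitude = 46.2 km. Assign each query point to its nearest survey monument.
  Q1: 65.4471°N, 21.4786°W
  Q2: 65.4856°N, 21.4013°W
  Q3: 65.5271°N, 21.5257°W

Q1→3; Q2→1; Q3→2

Q1 at 65.4471°N, 21.4786°W:
  1: 5.9886 km
  2: 7.3026 km
  3: 2.2144 km
  → nearest: 3 (2.2144 km)
Q2 at 65.4856°N, 21.4013°W:
  1: 0.4255 km
  2: 2.3133 km
  3: 7.1529 km
  → nearest: 1 (0.4255 km)
Q3 at 65.5271°N, 21.5257°W:
  1: 7.2746 km
  2: 5.8553 km
  3: 8.8278 km
  → nearest: 2 (5.8553 km)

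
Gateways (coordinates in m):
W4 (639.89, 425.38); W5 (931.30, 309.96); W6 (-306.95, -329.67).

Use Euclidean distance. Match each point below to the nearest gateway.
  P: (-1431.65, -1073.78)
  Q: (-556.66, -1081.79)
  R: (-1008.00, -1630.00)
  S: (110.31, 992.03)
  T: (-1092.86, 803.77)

P→W6; Q→W6; R→W6; S→W4; T→W6

P at (-1431.65, -1073.78):
  W4: 2557.10 m
  W5: 2738.30 m
  W6: 1348.57 m
  → nearest: W6 (1348.57 m)
Q at (-556.66, -1081.79):
  W4: 1924.39 m
  W5: 2037.40 m
  W6: 792.49 m
  → nearest: W6 (792.49 m)
R at (-1008.00, -1630.00):
  W4: 2634.41 m
  W5: 2743.05 m
  W6: 1477.27 m
  → nearest: W6 (1477.27 m)
S at (110.31, 992.03):
  W4: 775.59 m
  W5: 1067.35 m
  W6: 1386.00 m
  → nearest: W4 (775.59 m)
T at (-1092.86, 803.77):
  W4: 1773.58 m
  W5: 2083.52 m
  W6: 1379.25 m
  → nearest: W6 (1379.25 m)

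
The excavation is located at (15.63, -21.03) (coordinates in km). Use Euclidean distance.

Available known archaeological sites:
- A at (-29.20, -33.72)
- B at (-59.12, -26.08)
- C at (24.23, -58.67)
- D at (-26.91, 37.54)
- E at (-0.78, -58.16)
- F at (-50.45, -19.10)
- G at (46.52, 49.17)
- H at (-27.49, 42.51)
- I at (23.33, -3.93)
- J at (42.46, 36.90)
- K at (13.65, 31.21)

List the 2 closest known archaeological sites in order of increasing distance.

I, C

Distances from (15.63, -21.03):
A: √((-44.83)² + (-12.69)²) = √(2009.7289 + 161.0361) = 46.59 km
B: √((-74.75)² + (-5.05)²) = √(5587.5625 + 25.5025) = 74.92 km
C: √((8.60)² + (-37.64)²) = √(73.9600 + 1416.7696) = 38.61 km
D: √((-42.54)² + (58.57)²) = √(1809.6516 + 3430.4449) = 72.39 km
E: √((-16.41)² + (-37.13)²) = √(269.2881 + 1378.6369) = 40.59 km
F: √((-66.08)² + (1.93)²) = √(4366.5664 + 3.7249) = 66.11 km
G: √((30.89)² + (70.20)²) = √(954.1921 + 4928.0400) = 76.70 km
H: √((-43.12)² + (63.54)²) = √(1859.3344 + 4037.3316) = 76.79 km
I: √((7.70)² + (17.10)²) = √(59.2900 + 292.4100) = 18.75 km
J: √((26.83)² + (57.93)²) = √(719.8489 + 3355.8849) = 63.84 km
K: √((-1.98)² + (52.24)²) = √(3.9204 + 2729.0176) = 52.28 km
Sorted: I (18.75 km) < C (38.61 km) < E (40.59 km) < A (46.59 km) < …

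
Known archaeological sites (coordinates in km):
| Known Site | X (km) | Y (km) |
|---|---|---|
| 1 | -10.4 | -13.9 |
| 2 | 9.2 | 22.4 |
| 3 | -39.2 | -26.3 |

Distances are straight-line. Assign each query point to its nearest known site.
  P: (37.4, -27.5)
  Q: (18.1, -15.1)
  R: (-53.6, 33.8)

P at (37.4, -27.5):
  1: 49.7 km
  2: 57.3 km
  3: 76.6 km
  → nearest: 1 (49.7 km)
Q at (18.1, -15.1):
  1: 28.5 km
  2: 38.5 km
  3: 58.4 km
  → nearest: 1 (28.5 km)
R at (-53.6, 33.8):
  1: 64.4 km
  2: 63.8 km
  3: 61.8 km
  → nearest: 3 (61.8 km)

P→1; Q→1; R→3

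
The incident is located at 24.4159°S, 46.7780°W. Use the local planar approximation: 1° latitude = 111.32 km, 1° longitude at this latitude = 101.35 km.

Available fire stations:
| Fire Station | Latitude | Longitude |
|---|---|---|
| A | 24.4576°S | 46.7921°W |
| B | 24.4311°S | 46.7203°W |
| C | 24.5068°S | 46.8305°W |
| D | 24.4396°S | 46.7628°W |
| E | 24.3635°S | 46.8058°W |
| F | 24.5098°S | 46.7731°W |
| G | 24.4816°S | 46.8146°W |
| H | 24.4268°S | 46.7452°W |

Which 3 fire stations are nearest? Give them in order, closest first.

D, H, A

Distances from 24.4159°S, 46.7780°W:
A: 4.8570 km
B: 6.0878 km
C: 11.4327 km
D: 3.0551 km
E: 6.4780 km
F: 10.4647 km
G: 8.2006 km
H: 3.5388 km
Sorted: D (3.0551 km) < H (3.5388 km) < A (4.8570 km) < B (6.0878 km) < E (6.4780 km) < …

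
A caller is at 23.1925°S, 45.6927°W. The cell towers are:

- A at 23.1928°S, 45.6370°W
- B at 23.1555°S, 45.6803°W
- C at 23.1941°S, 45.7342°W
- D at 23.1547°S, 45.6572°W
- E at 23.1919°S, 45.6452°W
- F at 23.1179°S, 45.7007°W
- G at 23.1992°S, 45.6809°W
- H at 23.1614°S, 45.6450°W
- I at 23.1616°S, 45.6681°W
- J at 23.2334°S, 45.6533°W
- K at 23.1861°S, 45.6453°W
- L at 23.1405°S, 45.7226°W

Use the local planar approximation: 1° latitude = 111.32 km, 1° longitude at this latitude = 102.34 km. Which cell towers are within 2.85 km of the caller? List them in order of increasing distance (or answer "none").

G

Distances from 23.1925°S, 45.6927°W:
A: 5.7004 km
B: 4.3099 km
C: 4.2508 km
D: 5.5593 km
E: 4.8616 km
F: 8.3447 km
G: 1.4194 km
H: 5.9846 km
I: 4.2627 km
J: 6.0818 km
K: 4.9030 km
L: 6.5477 km
Threshold 2.85 km: G (1.4194 km) is within range.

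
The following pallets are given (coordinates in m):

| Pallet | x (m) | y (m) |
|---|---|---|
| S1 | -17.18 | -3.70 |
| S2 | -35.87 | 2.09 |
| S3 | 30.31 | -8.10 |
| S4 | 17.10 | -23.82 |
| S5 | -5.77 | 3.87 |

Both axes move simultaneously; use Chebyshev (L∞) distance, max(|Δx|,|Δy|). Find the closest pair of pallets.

S1 and S5

Pairwise distances:
S1–S2: 18.69 m
S1–S3: 47.49 m
S1–S4: 34.28 m
S1–S5: 11.41 m
S2–S3: 66.18 m
S2–S4: 52.97 m
S2–S5: 30.10 m
S3–S4: 15.72 m
S3–S5: 36.08 m
S4–S5: 27.69 m
Closest pair: S1–S5 at 11.41 m.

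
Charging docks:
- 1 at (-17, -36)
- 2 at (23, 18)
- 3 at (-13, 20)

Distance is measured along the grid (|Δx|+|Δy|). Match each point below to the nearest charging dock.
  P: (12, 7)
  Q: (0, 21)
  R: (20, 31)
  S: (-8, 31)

P→2; Q→3; R→2; S→3

P at (12, 7):
  1: |-29| + |-43| = 29 + 43 = 72
  2: |11| + |11| = 11 + 11 = 22
  3: |-25| + |13| = 25 + 13 = 38
  → nearest: 2 (22)
Q at (0, 21):
  1: |-17| + |-57| = 17 + 57 = 74
  2: |23| + |-3| = 23 + 3 = 26
  3: |-13| + |-1| = 13 + 1 = 14
  → nearest: 3 (14)
R at (20, 31):
  1: |-37| + |-67| = 37 + 67 = 104
  2: |3| + |-13| = 3 + 13 = 16
  3: |-33| + |-11| = 33 + 11 = 44
  → nearest: 2 (16)
S at (-8, 31):
  1: |-9| + |-67| = 9 + 67 = 76
  2: |31| + |-13| = 31 + 13 = 44
  3: |-5| + |-11| = 5 + 11 = 16
  → nearest: 3 (16)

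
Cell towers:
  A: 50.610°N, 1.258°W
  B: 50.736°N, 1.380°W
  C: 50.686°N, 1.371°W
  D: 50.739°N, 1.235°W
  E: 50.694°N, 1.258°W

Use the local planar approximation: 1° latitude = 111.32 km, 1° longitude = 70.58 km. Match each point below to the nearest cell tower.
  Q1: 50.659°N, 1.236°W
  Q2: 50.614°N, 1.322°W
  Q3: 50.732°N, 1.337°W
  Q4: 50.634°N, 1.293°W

Q1→E; Q2→A; Q3→B; Q4→A

Q1 at 50.659°N, 1.236°W:
  A: √((-0.049·111.32)² + (-0.022·70.58)²) = √(29.75353 + 2.41106) = 5.671 km
  B: √((0.077·111.32)² + (-0.144·70.58)²) = √(73.47301 + 103.29714) = 13.295 km
  C: √((0.027·111.32)² + (-0.135·70.58)²) = √(9.03387 + 90.78850) = 9.991 km
  D: √((0.080·111.32)² + (0.001·70.58)²) = √(79.30971 + 0.00498) = 8.906 km
  E: √((0.035·111.32)² + (-0.022·70.58)²) = √(15.18037 + 2.41106) = 4.194 km
  → nearest: E (4.194 km)
Q2 at 50.614°N, 1.322°W:
  A: √((-0.004·111.32)² + (0.064·70.58)²) = √(0.19827 + 20.40437) = 4.539 km
  B: √((0.122·111.32)² + (-0.058·70.58)²) = √(184.44465 + 16.75789) = 14.185 km
  C: √((0.072·111.32)² + (-0.049·70.58)²) = √(64.24087 + 11.96067) = 8.729 km
  D: √((0.125·111.32)² + (0.087·70.58)²) = √(193.62722 + 37.70525) = 15.210 km
  E: √((0.080·111.32)² + (0.064·70.58)²) = √(79.30971 + 20.40437) = 9.986 km
  → nearest: A (4.539 km)
Q3 at 50.732°N, 1.337°W:
  A: √((-0.122·111.32)² + (0.079·70.58)²) = √(184.44465 + 31.08977) = 14.681 km
  B: √((0.004·111.32)² + (-0.043·70.58)²) = √(0.19827 + 9.21086) = 3.067 km
  C: √((-0.046·111.32)² + (-0.034·70.58)²) = √(26.22177 + 5.75866) = 5.655 km
  D: √((0.007·111.32)² + (0.102·70.58)²) = √(0.60721 + 51.82790) = 7.241 km
  E: √((-0.038·111.32)² + (0.079·70.58)²) = √(17.89425 + 31.08977) = 6.999 km
  → nearest: B (3.067 km)
Q4 at 50.634°N, 1.293°W:
  A: √((-0.024·111.32)² + (0.035·70.58)²) = √(7.13787 + 6.10238) = 3.639 km
  B: √((0.102·111.32)² + (-0.087·70.58)²) = √(128.92785 + 37.70525) = 12.909 km
  C: √((0.052·111.32)² + (-0.078·70.58)²) = √(33.50835 + 30.30767) = 7.988 km
  D: √((0.105·111.32)² + (0.058·70.58)²) = √(136.62337 + 16.75789) = 12.385 km
  E: √((0.060·111.32)² + (0.035·70.58)²) = √(44.61171 + 6.10238) = 7.121 km
  → nearest: A (3.639 km)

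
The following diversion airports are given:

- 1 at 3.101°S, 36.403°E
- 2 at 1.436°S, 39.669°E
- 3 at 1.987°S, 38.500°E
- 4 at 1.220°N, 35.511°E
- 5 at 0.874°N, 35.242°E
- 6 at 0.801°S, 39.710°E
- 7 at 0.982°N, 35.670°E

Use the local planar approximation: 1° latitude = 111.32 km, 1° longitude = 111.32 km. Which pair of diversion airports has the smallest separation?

4 and 7

Pairwise distances:
1–2: 408.090 km
1–3: 264.333 km
1–4: 491.156 km
1–5: 460.985 km
1–6: 448.417 km
1–7: 461.786 km
2–3: 143.864 km
2–4: 549.241 km
2–5: 555.870 km
2–6: 70.835 km
2–7: 520.220 km
3–4: 488.021 km
3–5: 482.671 km
3–6: 188.611 km
3–7: 456.600 km
4–5: 48.788 km
4–6: 518.756 km
4–7: 31.863 km
5–6: 531.180 km
5–7: 49.138 km
6–7: 491.584 km
Closest pair: 4–7 at 31.863 km.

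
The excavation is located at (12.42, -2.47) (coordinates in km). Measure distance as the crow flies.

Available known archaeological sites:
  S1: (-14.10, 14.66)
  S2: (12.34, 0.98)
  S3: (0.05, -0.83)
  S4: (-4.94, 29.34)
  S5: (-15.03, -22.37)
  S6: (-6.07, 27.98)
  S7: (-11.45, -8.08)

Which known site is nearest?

S2

Distances from (12.42, -2.47):
S1: √((-26.52)² + (17.13)²) = √(703.3104 + 293.4369) = 31.57 km
S2: √((-0.08)² + (3.45)²) = √(0.0064 + 11.9025) = 3.45 km
S3: √((-12.37)² + (1.64)²) = √(153.0169 + 2.6896) = 12.48 km
S4: √((-17.36)² + (31.81)²) = √(301.3696 + 1011.8761) = 36.24 km
S5: √((-27.45)² + (-19.90)²) = √(753.5025 + 396.0100) = 33.90 km
S6: √((-18.49)² + (30.45)²) = √(341.8801 + 927.2025) = 35.62 km
S7: √((-23.87)² + (-5.61)²) = √(569.7769 + 31.4721) = 24.52 km
Minimum: S2 at 3.45 km.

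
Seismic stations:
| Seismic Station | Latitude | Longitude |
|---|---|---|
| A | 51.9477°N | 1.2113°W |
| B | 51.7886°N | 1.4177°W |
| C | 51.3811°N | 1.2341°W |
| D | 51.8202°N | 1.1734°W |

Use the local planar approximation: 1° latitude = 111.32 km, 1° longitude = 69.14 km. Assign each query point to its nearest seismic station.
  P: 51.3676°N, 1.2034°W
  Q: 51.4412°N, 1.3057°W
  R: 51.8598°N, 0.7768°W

P at 51.3676°N, 1.2034°W:
  A: 64.5790 km
  B: 49.1521 km
  C: 2.6007 km
  D: 50.4261 km
  → nearest: C (2.6007 km)
Q at 51.4412°N, 1.3057°W:
  A: 56.7601 km
  B: 39.4402 km
  C: 8.3227 km
  D: 43.1705 km
  → nearest: C (8.3227 km)
R at 51.8598°N, 0.7768°W:
  A: 31.5948 km
  B: 45.0151 km
  C: 61.9628 km
  D: 27.7730 km
  → nearest: D (27.7730 km)

P→C; Q→C; R→D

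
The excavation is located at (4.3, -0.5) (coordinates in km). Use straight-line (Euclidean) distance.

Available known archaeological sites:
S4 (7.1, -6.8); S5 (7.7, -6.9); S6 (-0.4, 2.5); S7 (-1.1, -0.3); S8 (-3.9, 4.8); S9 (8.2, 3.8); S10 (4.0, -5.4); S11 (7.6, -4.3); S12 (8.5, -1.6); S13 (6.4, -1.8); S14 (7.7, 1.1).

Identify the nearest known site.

S13

Distances from (4.3, -0.5):
S4: √((2.8)² + (-6.3)²) = √(7.840 + 39.690) = 6.9 km
S5: √((3.4)² + (-6.4)²) = √(11.560 + 40.960) = 7.2 km
S6: √((-4.7)² + (3.0)²) = √(22.090 + 9.000) = 5.6 km
S7: √((-5.4)² + (0.2)²) = √(29.160 + 0.040) = 5.4 km
S8: √((-8.2)² + (5.3)²) = √(67.240 + 28.090) = 9.8 km
S9: √((3.9)² + (4.3)²) = √(15.210 + 18.490) = 5.8 km
S10: √((-0.3)² + (-4.9)²) = √(0.090 + 24.010) = 4.9 km
S11: √((3.3)² + (-3.8)²) = √(10.890 + 14.440) = 5.0 km
S12: √((4.2)² + (-1.1)²) = √(17.640 + 1.210) = 4.3 km
S13: √((2.1)² + (-1.3)²) = √(4.410 + 1.690) = 2.5 km
S14: √((3.4)² + (1.6)²) = √(11.560 + 2.560) = 3.8 km
Minimum: S13 at 2.5 km.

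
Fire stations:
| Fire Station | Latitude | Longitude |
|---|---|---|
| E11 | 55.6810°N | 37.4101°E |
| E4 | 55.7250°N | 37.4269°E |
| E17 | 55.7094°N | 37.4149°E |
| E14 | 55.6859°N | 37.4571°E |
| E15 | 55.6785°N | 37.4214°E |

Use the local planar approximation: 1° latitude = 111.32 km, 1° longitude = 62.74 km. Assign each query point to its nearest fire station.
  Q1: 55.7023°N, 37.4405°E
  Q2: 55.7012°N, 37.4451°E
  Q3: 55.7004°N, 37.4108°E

Q1 at 55.7023°N, 37.4405°E:
  E11: √((-0.0213·111.32)² + (-0.0304·62.74)²) = √(5.622191 + 3.637778) = 3.0430 km
  E4: √((0.0227·111.32)² + (-0.0136·62.74)²) = √(6.385547 + 0.728059) = 2.6671 km
  E17: √((0.0071·111.32)² + (-0.0256·62.74)²) = √(0.624688 + 2.579699) = 1.7901 km
  E14: √((-0.0164·111.32)² + (0.0166·62.74)²) = √(3.332991 + 1.084689) = 2.1018 km
  E15: √((-0.0238·111.32)² + (-0.0191·62.74)²) = √(7.019405 + 1.436004) = 2.9078 km
  → nearest: E17 (1.7901 km)
Q2 at 55.7012°N, 37.4451°E:
  E11: √((-0.0202·111.32)² + (-0.0350·62.74)²) = √(5.056490 + 4.821977) = 3.1430 km
  E4: √((0.0238·111.32)² + (-0.0182·62.74)²) = √(7.019405 + 1.303863) = 2.8850 km
  E17: √((0.0082·111.32)² + (-0.0302·62.74)²) = √(0.833248 + 3.590070) = 2.1032 km
  E14: √((-0.0153·111.32)² + (0.0120·62.74)²) = √(2.900877 + 0.566828) = 1.8622 km
  E15: √((-0.0227·111.32)² + (-0.0237·62.74)²) = √(6.385547 + 2.210985) = 2.9320 km
  → nearest: E14 (1.8622 km)
Q3 at 55.7004°N, 37.4108°E:
  E11: √((-0.0194·111.32)² + (-0.0007·62.74)²) = √(4.663907 + 0.001929) = 2.1601 km
  E4: √((0.0246·111.32)² + (0.0161·62.74)²) = √(7.499229 + 1.020330) = 2.9188 km
  E17: √((0.0090·111.32)² + (0.0041·62.74)²) = √(1.003764 + 0.066169) = 1.0344 km
  E14: √((-0.0145·111.32)² + (0.0463·62.74)²) = √(2.605448 + 8.438223) = 3.3232 km
  E15: √((-0.0219·111.32)² + (0.0106·62.74)²) = √(5.943395 + 0.442284) = 2.5270 km
  → nearest: E17 (1.0344 km)

Q1→E17; Q2→E14; Q3→E17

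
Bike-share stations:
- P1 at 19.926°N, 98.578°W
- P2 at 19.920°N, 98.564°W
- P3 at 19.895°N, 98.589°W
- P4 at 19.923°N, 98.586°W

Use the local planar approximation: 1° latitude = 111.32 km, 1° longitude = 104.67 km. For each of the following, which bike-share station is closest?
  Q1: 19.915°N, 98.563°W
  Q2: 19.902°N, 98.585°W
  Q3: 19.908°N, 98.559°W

Q1→P2; Q2→P3; Q3→P2

Q1 at 19.915°N, 98.563°W:
  P1: 1.991 km
  P2: 0.566 km
  P3: 3.516 km
  P4: 2.567 km
  → nearest: P2 (0.566 km)
Q2 at 19.902°N, 98.585°W:
  P1: 2.770 km
  P2: 2.974 km
  P3: 0.885 km
  P4: 2.340 km
  → nearest: P3 (0.885 km)
Q3 at 19.908°N, 98.559°W:
  P1: 2.823 km
  P2: 1.435 km
  P3: 3.458 km
  P4: 3.283 km
  → nearest: P2 (1.435 km)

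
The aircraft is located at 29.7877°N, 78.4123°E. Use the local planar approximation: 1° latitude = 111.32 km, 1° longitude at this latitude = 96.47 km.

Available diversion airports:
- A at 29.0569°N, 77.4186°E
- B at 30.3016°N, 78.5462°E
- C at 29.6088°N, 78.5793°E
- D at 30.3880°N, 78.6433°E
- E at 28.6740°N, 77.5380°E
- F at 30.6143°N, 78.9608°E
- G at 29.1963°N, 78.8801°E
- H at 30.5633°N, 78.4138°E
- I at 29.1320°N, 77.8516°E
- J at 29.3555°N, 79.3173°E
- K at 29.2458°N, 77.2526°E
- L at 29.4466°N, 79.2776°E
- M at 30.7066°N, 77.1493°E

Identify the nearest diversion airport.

C

Distances from 29.7877°N, 78.4123°E:
A: √((-0.7308·111.32)² + (-0.9937·96.47)²) = √(6618.254638 + 9189.568866) = 125.7292 km
B: √((0.5139·111.32)² + (0.1339·96.47)²) = √(3272.680665 + 166.857492) = 58.6476 km
C: √((-0.1789·111.32)² + (0.1670·96.47)²) = √(396.613120 + 259.547888) = 25.6156 km
D: √((0.6003·111.32)² + (0.2310·96.47)²) = √(4465.633551 + 496.602060) = 70.4431 km
E: √((-1.1137·111.32)² + (-0.8743·96.47)²) = √(15370.317357 + 7113.863272) = 149.9473 km
F: √((0.8266·111.32)² + (0.5485·96.47)²) = √(8467.148901 + 2799.869701) = 106.1462 km
G: √((-0.5914·111.32)² + (0.4678·96.47)²) = √(4334.200877 + 2036.596495) = 79.8173 km
H: √((0.7756·111.32)² + (0.0015·96.47)²) = √(7454.559683 + 0.020940) = 86.3399 km
I: √((-0.6557·111.32)² + (-0.5607·96.47)²) = √(5327.908560 + 2925.806964) = 90.8500 km
J: √((-0.4322·111.32)² + (0.9050·96.47)²) = √(2314.813041 + 7622.224139) = 99.6847 km
K: √((-0.5419·111.32)² + (-1.1597·96.47)²) = √(3639.022136 + 12516.297328) = 127.1036 km
L: √((-0.3411·111.32)² + (0.8653·96.47)²) = √(1441.815978 + 6968.157598) = 91.7059 km
M: √((0.9189·111.32)² + (-1.2630·96.47)²) = √(10463.642626 + 14845.377927) = 159.0881 km
Minimum: C at 25.6156 km.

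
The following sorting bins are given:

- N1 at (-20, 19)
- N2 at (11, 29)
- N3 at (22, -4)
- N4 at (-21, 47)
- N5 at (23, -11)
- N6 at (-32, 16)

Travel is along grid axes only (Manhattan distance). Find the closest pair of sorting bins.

Pairwise distances:
N1–N2: 41
N1–N3: 65
N1–N4: 29
N1–N5: 73
N1–N6: 15
N2–N3: 44
N2–N4: 50
N2–N5: 52
N2–N6: 56
N3–N4: 94
N3–N5: 8
N3–N6: 74
N4–N5: 102
N4–N6: 42
N5–N6: 82
Closest pair: N3–N5 at 8.

N3 and N5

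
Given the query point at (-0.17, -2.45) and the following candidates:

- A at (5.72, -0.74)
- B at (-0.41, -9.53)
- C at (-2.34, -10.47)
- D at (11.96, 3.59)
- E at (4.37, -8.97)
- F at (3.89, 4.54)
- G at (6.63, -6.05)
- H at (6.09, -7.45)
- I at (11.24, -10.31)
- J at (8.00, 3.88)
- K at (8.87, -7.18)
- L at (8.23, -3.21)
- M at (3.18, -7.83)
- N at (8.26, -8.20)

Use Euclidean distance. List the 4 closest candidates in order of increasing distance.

A, M, B, G

Distances from (-0.17, -2.45):
A: √((5.89)² + (1.71)²) = √(34.69210 + 2.92410) = 6.133
B: √((-0.24)² + (-7.08)²) = √(0.05760 + 50.12640) = 7.084
C: √((-2.17)² + (-8.02)²) = √(4.70890 + 64.32040) = 8.308
D: √((12.13)² + (6.04)²) = √(147.13690 + 36.48160) = 13.551
E: √((4.54)² + (-6.52)²) = √(20.61160 + 42.51040) = 7.945
F: √((4.06)² + (6.99)²) = √(16.48360 + 48.86010) = 8.084
G: √((6.80)² + (-3.60)²) = √(46.24000 + 12.96000) = 7.694
H: √((6.26)² + (-5.00)²) = √(39.18760 + 25.00000) = 8.012
I: √((11.41)² + (-7.86)²) = √(130.18810 + 61.77960) = 13.855
J: √((8.17)² + (6.33)²) = √(66.74890 + 40.06890) = 10.335
K: √((9.04)² + (-4.73)²) = √(81.72160 + 22.37290) = 10.203
L: √((8.40)² + (-0.76)²) = √(70.56000 + 0.57760) = 8.434
M: √((3.35)² + (-5.38)²) = √(11.22250 + 28.94440) = 6.338
N: √((8.43)² + (-5.75)²) = √(71.06490 + 33.06250) = 10.204
Sorted: A (6.133) < M (6.338) < B (7.084) < G (7.694) < E (7.945) < H (8.012) < …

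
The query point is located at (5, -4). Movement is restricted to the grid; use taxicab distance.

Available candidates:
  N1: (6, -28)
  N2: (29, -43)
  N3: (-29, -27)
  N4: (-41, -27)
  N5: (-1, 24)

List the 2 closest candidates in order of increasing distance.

Distances from (5, -4):
N1: 25
N2: 63
N3: 57
N4: 69
N5: 34
Sorted: N1 (25) < N5 (34) < N3 (57) < N2 (63) < …

N1, N5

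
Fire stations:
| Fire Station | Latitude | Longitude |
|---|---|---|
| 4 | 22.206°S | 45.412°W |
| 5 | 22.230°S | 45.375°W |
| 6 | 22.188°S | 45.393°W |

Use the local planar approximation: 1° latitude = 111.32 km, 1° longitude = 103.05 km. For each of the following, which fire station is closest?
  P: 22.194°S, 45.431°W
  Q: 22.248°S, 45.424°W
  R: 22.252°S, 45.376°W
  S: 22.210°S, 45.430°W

P at 22.194°S, 45.431°W:
  4: 2.370 km
  5: 7.026 km
  6: 3.972 km
  → nearest: 4 (2.370 km)
Q at 22.248°S, 45.424°W:
  4: 4.836 km
  5: 5.432 km
  6: 7.404 km
  → nearest: 4 (4.836 km)
R at 22.252°S, 45.376°W:
  4: 6.323 km
  5: 2.451 km
  6: 7.337 km
  → nearest: 5 (2.451 km)
S at 22.210°S, 45.430°W:
  4: 1.908 km
  5: 6.089 km
  6: 4.532 km
  → nearest: 4 (1.908 km)

P→4; Q→4; R→5; S→4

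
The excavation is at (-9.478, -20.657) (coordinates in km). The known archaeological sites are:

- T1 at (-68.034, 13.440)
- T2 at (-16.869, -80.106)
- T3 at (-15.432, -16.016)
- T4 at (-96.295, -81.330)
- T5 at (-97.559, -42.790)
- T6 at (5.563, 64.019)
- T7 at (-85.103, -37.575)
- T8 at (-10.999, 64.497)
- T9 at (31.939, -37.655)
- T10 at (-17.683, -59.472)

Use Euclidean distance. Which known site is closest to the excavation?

T3

Distances from (-9.478, -20.657):
T1: 67.760 km
T2: 59.907 km
T3: 7.549 km
T4: 105.917 km
T5: 90.819 km
T6: 86.001 km
T7: 77.494 km
T8: 85.168 km
T9: 44.769 km
T10: 39.673 km
Minimum: T3 at 7.549 km.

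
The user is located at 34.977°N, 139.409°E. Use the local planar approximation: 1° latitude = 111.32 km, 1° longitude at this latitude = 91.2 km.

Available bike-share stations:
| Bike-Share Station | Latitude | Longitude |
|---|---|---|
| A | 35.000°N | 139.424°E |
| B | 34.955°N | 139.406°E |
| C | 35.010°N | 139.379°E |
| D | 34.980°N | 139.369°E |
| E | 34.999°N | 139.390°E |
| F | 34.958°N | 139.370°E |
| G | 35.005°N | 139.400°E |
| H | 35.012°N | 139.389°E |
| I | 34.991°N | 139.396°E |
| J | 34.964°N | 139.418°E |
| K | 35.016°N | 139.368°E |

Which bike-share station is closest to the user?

Distances from 34.977°N, 139.409°E:
A: √((0.023·111.32)² + (0.015·91.2)²) = √(6.55544 + 1.87142) = 2.903 km
B: √((-0.022·111.32)² + (-0.003·91.2)²) = √(5.99780 + 0.07486) = 2.464 km
C: √((0.033·111.32)² + (-0.030·91.2)²) = √(13.49504 + 7.48570) = 4.580 km
D: √((0.003·111.32)² + (-0.040·91.2)²) = √(0.11153 + 13.30790) = 3.663 km
E: √((0.022·111.32)² + (-0.019·91.2)²) = √(5.99780 + 3.00260) = 3.000 km
F: √((-0.019·111.32)² + (-0.039·91.2)²) = √(4.47356 + 12.65083) = 4.138 km
G: √((0.028·111.32)² + (-0.009·91.2)²) = √(9.71544 + 0.67371) = 3.223 km
H: √((0.035·111.32)² + (-0.020·91.2)²) = √(15.18037 + 3.32698) = 4.302 km
I: √((0.014·111.32)² + (-0.013·91.2)²) = √(2.42886 + 1.40565) = 1.958 km
J: √((-0.013·111.32)² + (0.009·91.2)²) = √(2.09427 + 0.67371) = 1.664 km
K: √((0.039·111.32)² + (-0.041·91.2)²) = √(18.84845 + 13.98162) = 5.730 km
Minimum: J at 1.664 km.

J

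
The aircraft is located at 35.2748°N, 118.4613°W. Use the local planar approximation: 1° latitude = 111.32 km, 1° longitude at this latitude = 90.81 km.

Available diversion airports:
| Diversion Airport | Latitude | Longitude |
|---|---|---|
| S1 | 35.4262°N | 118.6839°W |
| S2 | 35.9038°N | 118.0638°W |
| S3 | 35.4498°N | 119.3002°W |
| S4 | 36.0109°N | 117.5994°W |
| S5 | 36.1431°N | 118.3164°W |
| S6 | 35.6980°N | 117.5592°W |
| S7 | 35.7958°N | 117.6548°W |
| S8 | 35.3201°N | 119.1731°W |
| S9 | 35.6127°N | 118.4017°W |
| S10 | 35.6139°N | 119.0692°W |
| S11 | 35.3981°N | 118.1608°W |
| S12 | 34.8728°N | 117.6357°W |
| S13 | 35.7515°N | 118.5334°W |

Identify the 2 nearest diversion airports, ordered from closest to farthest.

Distances from 35.2748°N, 118.4613°W:
S1: 26.3186 km
S2: 78.7771 km
S3: 78.6319 km
S4: 113.3166 km
S5: 97.5507 km
S6: 94.5000 km
S7: 93.4215 km
S8: 64.8350 km
S9: 38.0024 km
S10: 66.8758 km
S11: 30.5459 km
S12: 87.3128 km
S13: 53.4686 km
Sorted: S1 (26.3186 km) < S11 (30.5459 km) < S9 (38.0024 km) < S13 (53.4686 km) < …

S1, S11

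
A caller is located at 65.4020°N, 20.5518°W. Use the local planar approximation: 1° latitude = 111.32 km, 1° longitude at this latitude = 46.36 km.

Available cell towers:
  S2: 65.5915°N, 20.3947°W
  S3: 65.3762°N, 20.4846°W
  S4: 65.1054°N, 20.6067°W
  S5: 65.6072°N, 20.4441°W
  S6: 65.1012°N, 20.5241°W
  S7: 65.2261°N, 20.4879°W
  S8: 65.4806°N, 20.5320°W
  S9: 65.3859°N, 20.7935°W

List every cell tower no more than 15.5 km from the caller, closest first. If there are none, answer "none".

Distances from 65.4020°N, 20.5518°W:
S2: √((0.1895·111.32)² + (0.1571·46.36)²) = √(445.004932 + 53.044361) = 22.3170 km
S3: √((-0.0258·111.32)² + (0.0672·46.36)²) = √(8.248706 + 9.705667) = 4.2373 km
S4: √((-0.2966·111.32)² + (-0.0549·46.36)²) = √(1090.156099 + 6.477860) = 33.1155 km
S5: √((0.2052·111.32)² + (0.1077·46.36)²) = √(521.796436 + 24.929769) = 23.3822 km
S6: √((-0.3008·111.32)² + (0.0277·46.36)²) = √(1121.248975 + 1.649098) = 33.5097 km
S7: √((-0.1759·111.32)² + (0.0639·46.36)²) = √(383.422923 + 8.775837) = 19.8040 km
S8: √((0.0786·111.32)² + (0.0198·46.36)²) = √(76.558160 + 0.842592) = 8.7978 km
S9: √((-0.0161·111.32)² + (-0.2417·46.36)²) = √(3.212167 + 125.556776) = 11.3476 km
Threshold 15.5 km: S3 (4.2373 km), S8 (8.7978 km), S9 (11.3476 km) are within range.

S3, S8, S9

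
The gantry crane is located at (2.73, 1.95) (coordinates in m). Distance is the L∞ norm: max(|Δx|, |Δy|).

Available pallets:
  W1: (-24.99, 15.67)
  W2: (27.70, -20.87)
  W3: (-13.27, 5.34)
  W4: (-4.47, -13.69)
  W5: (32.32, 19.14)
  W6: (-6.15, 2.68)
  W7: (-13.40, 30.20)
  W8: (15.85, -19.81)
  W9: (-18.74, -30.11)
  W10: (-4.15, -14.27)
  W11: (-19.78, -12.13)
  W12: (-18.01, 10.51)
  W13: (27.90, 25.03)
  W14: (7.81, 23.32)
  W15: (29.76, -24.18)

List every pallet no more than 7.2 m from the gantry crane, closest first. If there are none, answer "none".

none

Distances from (2.73, 1.95):
W1: max(|-27.72|, |13.72|) = 27.72 m
W2: max(|24.97|, |-22.82|) = 24.97 m
W3: max(|-16.00|, |3.39|) = 16.00 m
W4: max(|-7.20|, |-15.64|) = 15.64 m
W5: max(|29.59|, |17.19|) = 29.59 m
W6: max(|-8.88|, |0.73|) = 8.88 m
W7: max(|-16.13|, |28.25|) = 28.25 m
W8: max(|13.12|, |-21.76|) = 21.76 m
W9: max(|-21.47|, |-32.06|) = 32.06 m
W10: max(|-6.88|, |-16.22|) = 16.22 m
W11: max(|-22.51|, |-14.08|) = 22.51 m
W12: max(|-20.74|, |8.56|) = 20.74 m
W13: max(|25.17|, |23.08|) = 25.17 m
W14: max(|5.08|, |21.37|) = 21.37 m
W15: max(|27.03|, |-26.13|) = 27.03 m
Threshold 7.2 m: none within range.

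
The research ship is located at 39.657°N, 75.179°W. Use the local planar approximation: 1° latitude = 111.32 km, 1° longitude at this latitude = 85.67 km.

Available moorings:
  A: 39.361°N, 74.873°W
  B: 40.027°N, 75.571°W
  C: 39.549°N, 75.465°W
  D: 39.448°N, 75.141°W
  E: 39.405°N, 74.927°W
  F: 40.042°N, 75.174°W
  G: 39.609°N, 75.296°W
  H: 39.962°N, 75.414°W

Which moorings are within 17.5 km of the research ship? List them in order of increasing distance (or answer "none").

Distances from 39.657°N, 75.179°W:
A: 42.107 km
B: 53.144 km
C: 27.292 km
D: 23.493 km
E: 35.398 km
F: 42.860 km
G: 11.359 km
H: 39.473 km
Threshold 17.5 km: G (11.359 km) is within range.

G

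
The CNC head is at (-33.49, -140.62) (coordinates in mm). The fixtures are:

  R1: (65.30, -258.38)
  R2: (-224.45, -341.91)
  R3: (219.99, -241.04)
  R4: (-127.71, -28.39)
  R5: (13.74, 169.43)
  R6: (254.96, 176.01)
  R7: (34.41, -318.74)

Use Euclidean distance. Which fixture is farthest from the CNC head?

R6

Distances from (-33.49, -140.62):
R1: √((98.79)² + (-117.76)²) = √(9759.4641 + 13867.4176) = 153.71 mm
R2: √((-190.96)² + (-201.29)²) = √(36465.7216 + 40517.6641) = 277.46 mm
R3: √((253.48)² + (-100.42)²) = √(64252.1104 + 10084.1764) = 272.65 mm
R4: √((-94.22)² + (112.23)²) = √(8877.4084 + 12595.5729) = 146.54 mm
R5: √((47.23)² + (310.05)²) = √(2230.6729 + 96131.0025) = 313.63 mm
R6: √((288.45)² + (316.63)²) = √(83203.4025 + 100254.5569) = 428.32 mm
R7: √((67.90)² + (-178.12)²) = √(4610.4100 + 31726.7344) = 190.62 mm
Maximum: R6 at 428.32 mm.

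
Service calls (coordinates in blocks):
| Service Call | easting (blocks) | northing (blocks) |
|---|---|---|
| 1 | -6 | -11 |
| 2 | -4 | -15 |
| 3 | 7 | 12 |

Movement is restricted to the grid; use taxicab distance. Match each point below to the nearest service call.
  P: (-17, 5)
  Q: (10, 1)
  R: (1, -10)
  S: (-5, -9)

P→1; Q→3; R→1; S→1

P at (-17, 5):
  1: |11| + |-16| = 11 + 16 = 27 blocks
  2: |13| + |-20| = 13 + 20 = 33 blocks
  3: |24| + |7| = 24 + 7 = 31 blocks
  → nearest: 1 (27 blocks)
Q at (10, 1):
  1: |-16| + |-12| = 16 + 12 = 28 blocks
  2: |-14| + |-16| = 14 + 16 = 30 blocks
  3: |-3| + |11| = 3 + 11 = 14 blocks
  → nearest: 3 (14 blocks)
R at (1, -10):
  1: |-7| + |-1| = 7 + 1 = 8 blocks
  2: |-5| + |-5| = 5 + 5 = 10 blocks
  3: |6| + |22| = 6 + 22 = 28 blocks
  → nearest: 1 (8 blocks)
S at (-5, -9):
  1: |-1| + |-2| = 1 + 2 = 3 blocks
  2: |1| + |-6| = 1 + 6 = 7 blocks
  3: |12| + |21| = 12 + 21 = 33 blocks
  → nearest: 1 (3 blocks)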